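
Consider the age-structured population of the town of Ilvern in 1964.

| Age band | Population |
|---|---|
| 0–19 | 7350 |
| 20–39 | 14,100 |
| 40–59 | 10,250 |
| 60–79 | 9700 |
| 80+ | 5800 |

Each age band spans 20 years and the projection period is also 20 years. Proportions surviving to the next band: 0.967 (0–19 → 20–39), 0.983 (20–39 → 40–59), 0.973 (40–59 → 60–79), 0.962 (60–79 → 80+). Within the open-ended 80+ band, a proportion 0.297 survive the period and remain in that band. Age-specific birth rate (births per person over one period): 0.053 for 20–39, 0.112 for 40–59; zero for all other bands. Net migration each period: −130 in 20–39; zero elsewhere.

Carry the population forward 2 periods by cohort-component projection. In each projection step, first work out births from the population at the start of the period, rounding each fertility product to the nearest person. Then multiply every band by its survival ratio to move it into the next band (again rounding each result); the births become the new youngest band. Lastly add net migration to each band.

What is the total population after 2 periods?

Period 1.
Births: 14100 * 0.053 = 747, 10250 * 0.112 = 1148 → total 1895
20–39: 7350 * 0.967 = 7107
40–59: 14100 * 0.983 = 13860
60–79: 10250 * 0.973 = 9973
80+: 9700 * 0.962 + 5800 * 0.297 = 9331 + 1723 = 11054
Net migration: 20–39 − 130 → 6977
Population now: 0–19=1895, 20–39=6977, 40–59=13860, 60–79=9973, 80+=11054
Period 2.
Births: 6977 * 0.053 = 370, 13860 * 0.112 = 1552 → total 1922
20–39: 1895 * 0.967 = 1832
40–59: 6977 * 0.983 = 6858
60–79: 13860 * 0.973 = 13486
80+: 9973 * 0.962 + 11054 * 0.297 = 9594 + 3283 = 12877
Net migration: 20–39 − 130 → 1702
Population now: 0–19=1922, 20–39=1702, 40–59=6858, 60–79=13486, 80+=12877
Total after period 2: 1922 + 1702 + 6858 + 13486 + 12877 = 36845

36845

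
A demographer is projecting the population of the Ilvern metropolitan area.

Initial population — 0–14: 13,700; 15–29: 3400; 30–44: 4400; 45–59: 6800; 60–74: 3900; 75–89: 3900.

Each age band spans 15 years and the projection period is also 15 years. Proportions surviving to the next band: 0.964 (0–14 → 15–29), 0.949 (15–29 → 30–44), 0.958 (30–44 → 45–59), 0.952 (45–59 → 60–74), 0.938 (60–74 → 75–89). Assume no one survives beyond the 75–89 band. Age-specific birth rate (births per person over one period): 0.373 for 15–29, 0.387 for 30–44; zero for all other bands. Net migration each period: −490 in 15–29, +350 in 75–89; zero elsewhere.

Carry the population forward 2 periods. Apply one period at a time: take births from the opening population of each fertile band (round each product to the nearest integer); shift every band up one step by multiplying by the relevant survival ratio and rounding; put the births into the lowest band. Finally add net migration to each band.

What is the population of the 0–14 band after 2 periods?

Call the groups 1 to 6, youngest first.
After projecting period 1:
Births: 3400 * 0.373 = 1268, 4400 * 0.387 = 1703 → total 2971
Group 2: 13700 * 0.964 = 13207
Group 3: 3400 * 0.949 = 3227
Group 4: 4400 * 0.958 = 4215
Group 5: 6800 * 0.952 = 6474
Group 6: 3900 * 0.938 = 3658
Net migration: Group 2 − 490 → 12717; Group 6 + 350 → 4008
End of period: [2971, 12717, 3227, 4215, 6474, 4008]
After projecting period 2:
Births: 12717 * 0.373 = 4743, 3227 * 0.387 = 1249 → total 5992
Group 2: 2971 * 0.964 = 2864
Group 3: 12717 * 0.949 = 12068
Group 4: 3227 * 0.958 = 3091
Group 5: 4215 * 0.952 = 4013
Group 6: 6474 * 0.938 = 6073
Net migration: Group 2 − 490 → 2374; Group 6 + 350 → 6423
End of period: [5992, 2374, 12068, 3091, 4013, 6423]

5992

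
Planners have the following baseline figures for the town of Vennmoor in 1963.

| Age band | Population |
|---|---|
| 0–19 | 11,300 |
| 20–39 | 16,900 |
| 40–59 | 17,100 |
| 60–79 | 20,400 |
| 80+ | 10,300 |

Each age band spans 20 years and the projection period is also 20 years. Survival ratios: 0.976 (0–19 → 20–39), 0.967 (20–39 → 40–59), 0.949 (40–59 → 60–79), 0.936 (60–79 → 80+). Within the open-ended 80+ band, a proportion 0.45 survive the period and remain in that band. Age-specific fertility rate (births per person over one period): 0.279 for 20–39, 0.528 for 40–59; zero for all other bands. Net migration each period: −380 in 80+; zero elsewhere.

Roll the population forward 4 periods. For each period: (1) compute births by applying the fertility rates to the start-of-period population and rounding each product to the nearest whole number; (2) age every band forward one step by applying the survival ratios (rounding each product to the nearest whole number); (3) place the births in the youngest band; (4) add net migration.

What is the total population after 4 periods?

After projecting period 1:
Births: 16900 * 0.279 = 4715  |  17100 * 0.528 = 9029 → 13744
20–39: 11300 * 0.976 = 11029
40–59: 16900 * 0.967 = 16342
60–79: 17100 * 0.949 = 16228
80+: 20400 * 0.936 + 10300 * 0.45 = 19094 + 4635 = 23729
Net migration: 80+ − 380 → 23349
Population now: 0–19=13744, 20–39=11029, 40–59=16342, 60–79=16228, 80+=23349
After projecting period 2:
Births: 11029 * 0.279 = 3077  |  16342 * 0.528 = 8629 → 11706
20–39: 13744 * 0.976 = 13414
40–59: 11029 * 0.967 = 10665
60–79: 16342 * 0.949 = 15509
80+: 16228 * 0.936 + 23349 * 0.45 = 15189 + 10507 = 25696
Net migration: 80+ − 380 → 25316
Population now: 0–19=11706, 20–39=13414, 40–59=10665, 60–79=15509, 80+=25316
After projecting period 3:
Births: 13414 * 0.279 = 3743  |  10665 * 0.528 = 5631 → 9374
20–39: 11706 * 0.976 = 11425
40–59: 13414 * 0.967 = 12971
60–79: 10665 * 0.949 = 10121
80+: 15509 * 0.936 + 25316 * 0.45 = 14516 + 11392 = 25908
Net migration: 80+ − 380 → 25528
Population now: 0–19=9374, 20–39=11425, 40–59=12971, 60–79=10121, 80+=25528
After projecting period 4:
Births: 11425 * 0.279 = 3188  |  12971 * 0.528 = 6849 → 10037
20–39: 9374 * 0.976 = 9149
40–59: 11425 * 0.967 = 11048
60–79: 12971 * 0.949 = 12309
80+: 10121 * 0.936 + 25528 * 0.45 = 9473 + 11488 = 20961
Net migration: 80+ − 380 → 20581
Population now: 0–19=10037, 20–39=9149, 40–59=11048, 60–79=12309, 80+=20581
Total after period 4: 10037 + 9149 + 11048 + 12309 + 20581 = 63124

63124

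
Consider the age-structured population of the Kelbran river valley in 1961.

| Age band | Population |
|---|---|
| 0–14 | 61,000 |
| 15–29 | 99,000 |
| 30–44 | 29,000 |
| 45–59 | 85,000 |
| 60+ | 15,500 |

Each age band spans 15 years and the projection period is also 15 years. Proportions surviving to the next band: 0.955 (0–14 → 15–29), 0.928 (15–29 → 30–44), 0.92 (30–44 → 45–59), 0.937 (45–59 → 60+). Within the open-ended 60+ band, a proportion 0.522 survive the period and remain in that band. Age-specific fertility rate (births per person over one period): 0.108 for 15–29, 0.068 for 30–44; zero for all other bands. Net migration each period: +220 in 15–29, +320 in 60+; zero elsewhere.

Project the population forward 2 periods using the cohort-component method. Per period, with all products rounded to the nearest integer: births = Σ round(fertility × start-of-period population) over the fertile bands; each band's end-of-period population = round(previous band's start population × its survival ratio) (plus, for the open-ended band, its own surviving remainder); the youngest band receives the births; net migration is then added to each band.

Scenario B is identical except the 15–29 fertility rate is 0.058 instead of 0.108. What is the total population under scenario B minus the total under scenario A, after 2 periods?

Let group 1 be 0–14 through group 5 = 60+.
After projecting period 1:
Births: 99000 × 0.108 = 10692 ; 29000 × 0.068 = 1972 → 12664
Group 2: 61000 × 0.955 = 58255
Group 3: 99000 × 0.928 = 91872
Group 4: 29000 × 0.92 = 26680
Group 5: 85000 × 0.937 + 15500 × 0.522 = 79645 + 8091 = 87736
Net migration: Group 2 + 220 → 58475; Group 5 + 320 → 88056
End of period: [12664, 58475, 91872, 26680, 88056]
After projecting period 2:
Births: 58475 × 0.108 = 6315 ; 91872 × 0.068 = 6247 → 12562
Group 2: 12664 × 0.955 = 12094
Group 3: 58475 × 0.928 = 54265
Group 4: 91872 × 0.92 = 84522
Group 5: 26680 × 0.937 + 88056 × 0.522 = 24999 + 45965 = 70964
Net migration: Group 2 + 220 → 12314; Group 5 + 320 → 71284
End of period: [12562, 12314, 54265, 84522, 71284]
Scenario A total after 2 periods: 234947
Scenario B projection —
After projecting period 1:
Births: 99000 × 0.058 = 5742 ; 29000 × 0.068 = 1972 → 7714
Group 2: 61000 × 0.955 = 58255
Group 3: 99000 × 0.928 = 91872
Group 4: 29000 × 0.92 = 26680
Group 5: 85000 × 0.937 + 15500 × 0.522 = 79645 + 8091 = 87736
Net migration: Group 2 + 220 → 58475; Group 5 + 320 → 88056
End of period: [7714, 58475, 91872, 26680, 88056]
After projecting period 2:
Births: 58475 × 0.058 = 3392 ; 91872 × 0.068 = 6247 → 9639
Group 2: 7714 × 0.955 = 7367
Group 3: 58475 × 0.928 = 54265
Group 4: 91872 × 0.92 = 84522
Group 5: 26680 × 0.937 + 88056 × 0.522 = 24999 + 45965 = 70964
Net migration: Group 2 + 220 → 7587; Group 5 + 320 → 71284
End of period: [9639, 7587, 54265, 84522, 71284]
Scenario B total after 2 periods: 227297
Difference B − A = 227297 − 234947 = -7650

-7650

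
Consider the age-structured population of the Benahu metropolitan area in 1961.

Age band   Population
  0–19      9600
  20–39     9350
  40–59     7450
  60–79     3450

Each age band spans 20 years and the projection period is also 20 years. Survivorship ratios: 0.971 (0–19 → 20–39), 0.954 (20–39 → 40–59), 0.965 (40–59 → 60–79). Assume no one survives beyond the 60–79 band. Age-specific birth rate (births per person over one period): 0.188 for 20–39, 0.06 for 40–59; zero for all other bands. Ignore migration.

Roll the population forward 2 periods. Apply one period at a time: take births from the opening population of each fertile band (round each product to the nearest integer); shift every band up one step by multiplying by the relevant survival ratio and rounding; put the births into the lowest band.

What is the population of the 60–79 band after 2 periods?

After projecting period 1:
Births: 9350 * 0.188 = 1758  |  7450 * 0.06 = 447 → total 2205
20–39: 9600 * 0.971 = 9322
40–59: 9350 * 0.954 = 8920
60–79: 7450 * 0.965 = 7189
Giving 2205 / 9322 / 8920 / 7189.
After projecting period 2:
Births: 9322 * 0.188 = 1753  |  8920 * 0.06 = 535 → total 2288
20–39: 2205 * 0.971 = 2141
40–59: 9322 * 0.954 = 8893
60–79: 8920 * 0.965 = 8608
Giving 2288 / 2141 / 8893 / 8608.

8608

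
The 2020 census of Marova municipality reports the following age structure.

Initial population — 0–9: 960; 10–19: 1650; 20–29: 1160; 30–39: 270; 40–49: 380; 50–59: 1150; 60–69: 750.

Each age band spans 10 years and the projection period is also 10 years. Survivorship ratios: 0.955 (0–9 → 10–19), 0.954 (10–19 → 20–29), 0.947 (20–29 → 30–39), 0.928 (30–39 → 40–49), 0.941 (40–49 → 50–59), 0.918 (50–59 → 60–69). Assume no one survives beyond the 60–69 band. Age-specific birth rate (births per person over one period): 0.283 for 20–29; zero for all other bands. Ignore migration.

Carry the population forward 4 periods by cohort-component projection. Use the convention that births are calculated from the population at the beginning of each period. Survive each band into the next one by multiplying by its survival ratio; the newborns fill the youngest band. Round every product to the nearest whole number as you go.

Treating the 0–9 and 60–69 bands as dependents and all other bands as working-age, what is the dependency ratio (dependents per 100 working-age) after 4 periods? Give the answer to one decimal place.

32.2

Period 1.
Births: 1160 × 0.283 = 328
10–19: 960 × 0.955 = 917
20–29: 1650 × 0.954 = 1574
30–39: 1160 × 0.947 = 1099
40–49: 270 × 0.928 = 251
50–59: 380 × 0.941 = 358
60–69: 1150 × 0.918 = 1056
End of period: [328, 917, 1574, 1099, 251, 358, 1056]
Period 2.
Births: 1574 × 0.283 = 445
10–19: 328 × 0.955 = 313
20–29: 917 × 0.954 = 875
30–39: 1574 × 0.947 = 1491
40–49: 1099 × 0.928 = 1020
50–59: 251 × 0.941 = 236
60–69: 358 × 0.918 = 329
End of period: [445, 313, 875, 1491, 1020, 236, 329]
Period 3.
Births: 875 × 0.283 = 248
10–19: 445 × 0.955 = 425
20–29: 313 × 0.954 = 299
30–39: 875 × 0.947 = 829
40–49: 1491 × 0.928 = 1384
50–59: 1020 × 0.941 = 960
60–69: 236 × 0.918 = 217
End of period: [248, 425, 299, 829, 1384, 960, 217]
Period 4.
Births: 299 × 0.283 = 85
10–19: 248 × 0.955 = 237
20–29: 425 × 0.954 = 405
30–39: 299 × 0.947 = 283
40–49: 829 × 0.928 = 769
50–59: 1384 × 0.941 = 1302
60–69: 960 × 0.918 = 881
End of period: [85, 237, 405, 283, 769, 1302, 881]
Dependents (band 0–9 + band 60–69) = 85 + 881 = 966; working-age = 2996; ratio = 966/2996 × 100 = 32.2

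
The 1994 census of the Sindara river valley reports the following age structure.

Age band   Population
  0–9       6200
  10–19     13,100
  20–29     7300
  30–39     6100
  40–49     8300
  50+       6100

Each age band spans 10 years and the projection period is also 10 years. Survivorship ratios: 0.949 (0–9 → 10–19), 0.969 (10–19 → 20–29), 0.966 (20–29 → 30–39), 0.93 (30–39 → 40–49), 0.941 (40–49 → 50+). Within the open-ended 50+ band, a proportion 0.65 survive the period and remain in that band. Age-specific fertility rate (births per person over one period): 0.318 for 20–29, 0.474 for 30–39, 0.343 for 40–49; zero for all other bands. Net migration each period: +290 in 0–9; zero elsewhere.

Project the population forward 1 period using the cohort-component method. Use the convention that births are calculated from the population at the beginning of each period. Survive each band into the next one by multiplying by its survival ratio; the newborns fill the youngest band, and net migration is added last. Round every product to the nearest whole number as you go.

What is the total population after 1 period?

Period 1:
Births: 7300 × 0.318 = 2321, 6100 × 0.474 = 2891, 8300 × 0.343 = 2847 ⇒ total 8059
10–19: 6200 × 0.949 = 5884
20–29: 13100 × 0.969 = 12694
30–39: 7300 × 0.966 = 7052
40–49: 6100 × 0.93 = 5673
50+: 8300 × 0.941 + 6100 × 0.65 = 7810 + 3965 = 11775
Net migration: 0–9 + 290 → 8349
Population now: 0–9=8349, 10–19=5884, 20–29=12694, 30–39=7052, 40–49=5673, 50+=11775
Total after period 1: 8349 + 5884 + 12694 + 7052 + 5673 + 11775 = 51427

51427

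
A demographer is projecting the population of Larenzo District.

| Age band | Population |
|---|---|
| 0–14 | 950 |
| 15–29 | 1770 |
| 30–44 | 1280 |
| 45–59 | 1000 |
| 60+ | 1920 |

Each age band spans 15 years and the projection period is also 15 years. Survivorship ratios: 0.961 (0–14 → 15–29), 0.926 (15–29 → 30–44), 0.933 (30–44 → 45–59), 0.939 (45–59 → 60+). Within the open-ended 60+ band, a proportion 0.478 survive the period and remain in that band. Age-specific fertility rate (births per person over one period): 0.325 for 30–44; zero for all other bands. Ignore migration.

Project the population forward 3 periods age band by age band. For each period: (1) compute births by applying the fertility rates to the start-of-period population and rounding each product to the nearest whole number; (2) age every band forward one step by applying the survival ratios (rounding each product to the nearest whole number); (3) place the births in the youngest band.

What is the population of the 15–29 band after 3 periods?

512

Period 1.
Births: 1280 * 0.325 = 416
15–29: 950 * 0.961 = 913
30–44: 1770 * 0.926 = 1639
45–59: 1280 * 0.933 = 1194
60+: 1000 * 0.939 + 1920 * 0.478 = 939 + 918 = 1857
Population now: 0–14=416, 15–29=913, 30–44=1639, 45–59=1194, 60+=1857
Period 2.
Births: 1639 * 0.325 = 533
15–29: 416 * 0.961 = 400
30–44: 913 * 0.926 = 845
45–59: 1639 * 0.933 = 1529
60+: 1194 * 0.939 + 1857 * 0.478 = 1121 + 888 = 2009
Population now: 0–14=533, 15–29=400, 30–44=845, 45–59=1529, 60+=2009
Period 3.
Births: 845 * 0.325 = 275
15–29: 533 * 0.961 = 512
30–44: 400 * 0.926 = 370
45–59: 845 * 0.933 = 788
60+: 1529 * 0.939 + 2009 * 0.478 = 1436 + 960 = 2396
Population now: 0–14=275, 15–29=512, 30–44=370, 45–59=788, 60+=2396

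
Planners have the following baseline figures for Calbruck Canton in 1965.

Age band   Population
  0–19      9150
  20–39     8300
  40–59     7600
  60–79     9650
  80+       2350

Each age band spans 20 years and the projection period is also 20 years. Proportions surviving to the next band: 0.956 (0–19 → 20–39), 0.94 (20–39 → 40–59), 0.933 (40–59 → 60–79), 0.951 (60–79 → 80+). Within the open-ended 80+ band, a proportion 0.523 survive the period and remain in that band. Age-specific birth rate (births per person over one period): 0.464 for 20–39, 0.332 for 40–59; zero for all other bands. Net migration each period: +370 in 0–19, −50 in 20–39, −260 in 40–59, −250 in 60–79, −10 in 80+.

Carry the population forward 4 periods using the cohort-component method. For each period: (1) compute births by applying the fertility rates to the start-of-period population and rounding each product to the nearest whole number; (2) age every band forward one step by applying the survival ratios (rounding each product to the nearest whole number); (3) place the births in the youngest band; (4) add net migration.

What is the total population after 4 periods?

After projecting period 1:
Births: 8300 * 0.464 = 3851  |  7600 * 0.332 = 2523 → total 6374
20–39: 9150 * 0.956 = 8747
40–59: 8300 * 0.94 = 7802
60–79: 7600 * 0.933 = 7091
80+: 9650 * 0.951 + 2350 * 0.523 = 9177 + 1229 = 10406
Net migration: 0–19 + 370 → 6744; 20–39 − 50 → 8697; 40–59 − 260 → 7542; 60–79 − 250 → 6841; 80+ − 10 → 10396
→ [6744, 8697, 7542, 6841, 10396]
After projecting period 2:
Births: 8697 * 0.464 = 4035  |  7542 * 0.332 = 2504 → total 6539
20–39: 6744 * 0.956 = 6447
40–59: 8697 * 0.94 = 8175
60–79: 7542 * 0.933 = 7037
80+: 6841 * 0.951 + 10396 * 0.523 = 6506 + 5437 = 11943
Net migration: 0–19 + 370 → 6909; 20–39 − 50 → 6397; 40–59 − 260 → 7915; 60–79 − 250 → 6787; 80+ − 10 → 11933
→ [6909, 6397, 7915, 6787, 11933]
After projecting period 3:
Births: 6397 * 0.464 = 2968  |  7915 * 0.332 = 2628 → total 5596
20–39: 6909 * 0.956 = 6605
40–59: 6397 * 0.94 = 6013
60–79: 7915 * 0.933 = 7385
80+: 6787 * 0.951 + 11933 * 0.523 = 6454 + 6241 = 12695
Net migration: 0–19 + 370 → 5966; 20–39 − 50 → 6555; 40–59 − 260 → 5753; 60–79 − 250 → 7135; 80+ − 10 → 12685
→ [5966, 6555, 5753, 7135, 12685]
After projecting period 4:
Births: 6555 * 0.464 = 3042  |  5753 * 0.332 = 1910 → total 4952
20–39: 5966 * 0.956 = 5703
40–59: 6555 * 0.94 = 6162
60–79: 5753 * 0.933 = 5368
80+: 7135 * 0.951 + 12685 * 0.523 = 6785 + 6634 = 13419
Net migration: 0–19 + 370 → 5322; 20–39 − 50 → 5653; 40–59 − 260 → 5902; 60–79 − 250 → 5118; 80+ − 10 → 13409
→ [5322, 5653, 5902, 5118, 13409]
Total after period 4: 5322 + 5653 + 5902 + 5118 + 13409 = 35404

35404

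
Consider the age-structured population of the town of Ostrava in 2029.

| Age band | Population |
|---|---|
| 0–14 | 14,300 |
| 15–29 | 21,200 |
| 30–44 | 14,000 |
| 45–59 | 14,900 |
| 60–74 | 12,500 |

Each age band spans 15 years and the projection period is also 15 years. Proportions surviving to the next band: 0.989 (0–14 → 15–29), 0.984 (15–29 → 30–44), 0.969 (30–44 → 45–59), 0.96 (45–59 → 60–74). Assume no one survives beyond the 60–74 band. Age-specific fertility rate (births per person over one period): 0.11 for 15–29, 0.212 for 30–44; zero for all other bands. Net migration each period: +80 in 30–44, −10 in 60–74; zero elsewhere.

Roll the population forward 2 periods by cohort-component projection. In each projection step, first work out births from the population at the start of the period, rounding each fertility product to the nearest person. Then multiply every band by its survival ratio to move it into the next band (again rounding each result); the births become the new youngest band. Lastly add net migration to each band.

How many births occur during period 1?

— Period 1 —
Births: 21200 * 0.11 = 2332 ; 14000 * 0.212 = 2968 ⇒ total 5300
15–29: 14300 * 0.989 = 14143
30–44: 21200 * 0.984 = 20861
45–59: 14000 * 0.969 = 13566
60–74: 14900 * 0.96 = 14304
Net migration: 30–44 + 80 → 20941; 60–74 − 10 → 14294
End of period: [5300, 14143, 20941, 13566, 14294]

5300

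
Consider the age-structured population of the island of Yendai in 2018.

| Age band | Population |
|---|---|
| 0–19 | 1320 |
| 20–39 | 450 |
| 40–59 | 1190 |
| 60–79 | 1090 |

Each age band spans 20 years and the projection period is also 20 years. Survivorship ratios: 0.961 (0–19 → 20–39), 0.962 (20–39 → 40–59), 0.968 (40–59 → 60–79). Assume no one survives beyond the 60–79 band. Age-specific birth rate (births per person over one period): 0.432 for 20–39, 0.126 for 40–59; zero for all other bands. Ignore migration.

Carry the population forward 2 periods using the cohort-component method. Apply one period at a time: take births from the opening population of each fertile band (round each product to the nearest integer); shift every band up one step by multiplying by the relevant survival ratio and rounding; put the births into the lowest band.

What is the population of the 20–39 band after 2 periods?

331

Call the bands 1 to 4, youngest first.
— Period 1 —
Births: 450 * 0.432 = 194  |  1190 * 0.126 = 150 → 344
Band 2: 1320 * 0.961 = 1269
Band 3: 450 * 0.962 = 433
Band 4: 1190 * 0.968 = 1152
→ [344, 1269, 433, 1152]
— Period 2 —
Births: 1269 * 0.432 = 548  |  433 * 0.126 = 55 → 603
Band 2: 344 * 0.961 = 331
Band 3: 1269 * 0.962 = 1221
Band 4: 433 * 0.968 = 419
→ [603, 331, 1221, 419]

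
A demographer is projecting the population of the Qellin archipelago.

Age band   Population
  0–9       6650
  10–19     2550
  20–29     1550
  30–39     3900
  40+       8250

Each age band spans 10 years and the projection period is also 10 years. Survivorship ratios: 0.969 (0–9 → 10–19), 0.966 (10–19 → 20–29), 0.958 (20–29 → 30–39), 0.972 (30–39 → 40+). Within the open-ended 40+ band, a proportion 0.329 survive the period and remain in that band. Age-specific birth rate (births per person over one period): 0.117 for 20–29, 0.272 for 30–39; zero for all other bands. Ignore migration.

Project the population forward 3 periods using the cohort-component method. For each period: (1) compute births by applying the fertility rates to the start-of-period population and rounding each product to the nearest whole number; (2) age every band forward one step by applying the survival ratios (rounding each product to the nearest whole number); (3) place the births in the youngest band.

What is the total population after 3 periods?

12640

After projecting period 1:
Births: 1550 × 0.117 = 181, 3900 × 0.272 = 1061 → 1242
10–19: 6650 × 0.969 = 6444
20–29: 2550 × 0.966 = 2463
30–39: 1550 × 0.958 = 1485
40+: 3900 × 0.972 + 8250 × 0.329 = 3791 + 2714 = 6505
→ [1242, 6444, 2463, 1485, 6505]
After projecting period 2:
Births: 2463 × 0.117 = 288, 1485 × 0.272 = 404 → 692
10–19: 1242 × 0.969 = 1203
20–29: 6444 × 0.966 = 6225
30–39: 2463 × 0.958 = 2360
40+: 1485 × 0.972 + 6505 × 0.329 = 1443 + 2140 = 3583
→ [692, 1203, 6225, 2360, 3583]
After projecting period 3:
Births: 6225 × 0.117 = 728, 2360 × 0.272 = 642 → 1370
10–19: 692 × 0.969 = 671
20–29: 1203 × 0.966 = 1162
30–39: 6225 × 0.958 = 5964
40+: 2360 × 0.972 + 3583 × 0.329 = 2294 + 1179 = 3473
→ [1370, 671, 1162, 5964, 3473]
Total after period 3: 1370 + 671 + 1162 + 5964 + 3473 = 12640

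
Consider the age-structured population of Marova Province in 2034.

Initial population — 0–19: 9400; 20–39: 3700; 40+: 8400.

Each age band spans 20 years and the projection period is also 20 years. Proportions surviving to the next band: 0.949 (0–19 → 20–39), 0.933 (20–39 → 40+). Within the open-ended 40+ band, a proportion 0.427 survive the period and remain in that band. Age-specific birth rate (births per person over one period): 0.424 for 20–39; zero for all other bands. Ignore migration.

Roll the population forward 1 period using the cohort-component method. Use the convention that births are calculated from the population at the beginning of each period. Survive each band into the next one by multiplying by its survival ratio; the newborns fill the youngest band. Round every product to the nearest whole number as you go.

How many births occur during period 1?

1569

After projecting period 1:
Births: 3700 × 0.424 = 1569
20–39: 9400 × 0.949 = 8921
40+: 3700 × 0.933 + 8400 × 0.427 = 3452 + 3587 = 7039
→ [1569, 8921, 7039]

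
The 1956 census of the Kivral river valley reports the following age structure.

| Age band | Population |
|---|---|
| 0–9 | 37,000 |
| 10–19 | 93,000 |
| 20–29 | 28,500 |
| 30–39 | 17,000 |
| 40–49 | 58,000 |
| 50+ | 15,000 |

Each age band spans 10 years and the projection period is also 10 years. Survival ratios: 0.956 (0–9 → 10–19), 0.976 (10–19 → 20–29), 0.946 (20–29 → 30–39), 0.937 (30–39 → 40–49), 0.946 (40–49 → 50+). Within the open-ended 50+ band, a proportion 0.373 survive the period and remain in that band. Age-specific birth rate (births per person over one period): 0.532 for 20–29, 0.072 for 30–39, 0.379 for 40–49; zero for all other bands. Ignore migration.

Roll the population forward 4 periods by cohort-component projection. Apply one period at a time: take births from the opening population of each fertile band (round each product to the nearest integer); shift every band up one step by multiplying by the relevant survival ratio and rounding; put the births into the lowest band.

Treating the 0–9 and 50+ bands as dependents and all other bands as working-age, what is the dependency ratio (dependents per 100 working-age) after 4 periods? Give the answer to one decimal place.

95.0

Numbering the bands 1..6 from youngest to oldest:
Period 1:
Births: 28500 × 0.532 = 15162 ; 17000 × 0.072 = 1224 ; 58000 × 0.379 = 21982 — total 38368
Band 2: 37000 × 0.956 = 35372
Band 3: 93000 × 0.976 = 90768
Band 4: 28500 × 0.946 = 26961
Band 5: 17000 × 0.937 = 15929
Band 6: 58000 × 0.946 + 15000 × 0.373 = 54868 + 5595 = 60463
→ [38368, 35372, 90768, 26961, 15929, 60463]
Period 2:
Births: 90768 × 0.532 = 48289 ; 26961 × 0.072 = 1941 ; 15929 × 0.379 = 6037 — total 56267
Band 2: 38368 × 0.956 = 36680
Band 3: 35372 × 0.976 = 34523
Band 4: 90768 × 0.946 = 85867
Band 5: 26961 × 0.937 = 25262
Band 6: 15929 × 0.946 + 60463 × 0.373 = 15069 + 22553 = 37622
→ [56267, 36680, 34523, 85867, 25262, 37622]
Period 3:
Births: 34523 × 0.532 = 18366 ; 85867 × 0.072 = 6182 ; 25262 × 0.379 = 9574 — total 34122
Band 2: 56267 × 0.956 = 53791
Band 3: 36680 × 0.976 = 35800
Band 4: 34523 × 0.946 = 32659
Band 5: 85867 × 0.937 = 80457
Band 6: 25262 × 0.946 + 37622 × 0.373 = 23898 + 14033 = 37931
→ [34122, 53791, 35800, 32659, 80457, 37931]
Period 4:
Births: 35800 × 0.532 = 19046 ; 32659 × 0.072 = 2351 ; 80457 × 0.379 = 30493 — total 51890
Band 2: 34122 × 0.956 = 32621
Band 3: 53791 × 0.976 = 52500
Band 4: 35800 × 0.946 = 33867
Band 5: 32659 × 0.937 = 30601
Band 6: 80457 × 0.946 + 37931 × 0.373 = 76112 + 14148 = 90260
→ [51890, 32621, 52500, 33867, 30601, 90260]
Dependents (band 0–9 + band 50+) = 51890 + 90260 = 142150; working-age = 149589; ratio = 142150/149589 × 100 = 95.0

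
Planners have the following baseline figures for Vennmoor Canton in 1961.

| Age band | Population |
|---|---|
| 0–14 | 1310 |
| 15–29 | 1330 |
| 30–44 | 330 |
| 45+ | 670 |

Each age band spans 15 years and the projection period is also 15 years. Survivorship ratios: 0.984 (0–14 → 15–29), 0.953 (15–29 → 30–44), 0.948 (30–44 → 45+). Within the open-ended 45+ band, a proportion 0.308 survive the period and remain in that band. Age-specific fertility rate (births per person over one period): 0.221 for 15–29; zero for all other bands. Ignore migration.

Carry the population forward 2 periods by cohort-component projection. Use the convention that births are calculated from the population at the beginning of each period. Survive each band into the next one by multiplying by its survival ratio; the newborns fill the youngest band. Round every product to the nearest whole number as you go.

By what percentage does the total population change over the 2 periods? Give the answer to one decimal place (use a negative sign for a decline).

-13.1

Period 1.
Births: 1330 × 0.221 = 294
15–29: 1310 × 0.984 = 1289
30–44: 1330 × 0.953 = 1267
45+: 330 × 0.948 + 670 × 0.308 = 313 + 206 = 519
End of period: [294, 1289, 1267, 519]
Period 2.
Births: 1289 × 0.221 = 285
15–29: 294 × 0.984 = 289
30–44: 1289 × 0.953 = 1228
45+: 1267 × 0.948 + 519 × 0.308 = 1201 + 160 = 1361
End of period: [285, 289, 1228, 1361]
Total: 3640 → 3163; change = -477; percentage change = -13.1%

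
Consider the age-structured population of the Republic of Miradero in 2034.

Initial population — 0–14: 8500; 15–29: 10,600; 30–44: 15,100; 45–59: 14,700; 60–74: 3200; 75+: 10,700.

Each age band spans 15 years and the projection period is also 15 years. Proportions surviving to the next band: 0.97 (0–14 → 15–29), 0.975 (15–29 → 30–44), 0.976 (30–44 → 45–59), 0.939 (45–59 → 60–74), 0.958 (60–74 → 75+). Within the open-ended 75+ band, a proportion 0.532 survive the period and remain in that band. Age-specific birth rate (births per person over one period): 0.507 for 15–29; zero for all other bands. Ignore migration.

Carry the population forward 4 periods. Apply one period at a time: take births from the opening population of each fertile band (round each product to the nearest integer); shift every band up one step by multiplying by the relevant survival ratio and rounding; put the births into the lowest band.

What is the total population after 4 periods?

42090

Let group 1 be 0–14 through group 6 = 75+.
Period 1:
Births: 10600 × 0.507 = 5374
Group 2: 8500 × 0.97 = 8245
Group 3: 10600 × 0.975 = 10335
Group 4: 15100 × 0.976 = 14738
Group 5: 14700 × 0.939 = 13803
Group 6: 3200 × 0.958 + 10700 × 0.532 = 3066 + 5692 = 8758
End of period: [5374, 8245, 10335, 14738, 13803, 8758]
Period 2:
Births: 8245 × 0.507 = 4180
Group 2: 5374 × 0.97 = 5213
Group 3: 8245 × 0.975 = 8039
Group 4: 10335 × 0.976 = 10087
Group 5: 14738 × 0.939 = 13839
Group 6: 13803 × 0.958 + 8758 × 0.532 = 13223 + 4659 = 17882
End of period: [4180, 5213, 8039, 10087, 13839, 17882]
Period 3:
Births: 5213 × 0.507 = 2643
Group 2: 4180 × 0.97 = 4055
Group 3: 5213 × 0.975 = 5083
Group 4: 8039 × 0.976 = 7846
Group 5: 10087 × 0.939 = 9472
Group 6: 13839 × 0.958 + 17882 × 0.532 = 13258 + 9513 = 22771
End of period: [2643, 4055, 5083, 7846, 9472, 22771]
Period 4:
Births: 4055 × 0.507 = 2056
Group 2: 2643 × 0.97 = 2564
Group 3: 4055 × 0.975 = 3954
Group 4: 5083 × 0.976 = 4961
Group 5: 7846 × 0.939 = 7367
Group 6: 9472 × 0.958 + 22771 × 0.532 = 9074 + 12114 = 21188
End of period: [2056, 2564, 3954, 4961, 7367, 21188]
Total after period 4: 2056 + 2564 + 3954 + 4961 + 7367 + 21188 = 42090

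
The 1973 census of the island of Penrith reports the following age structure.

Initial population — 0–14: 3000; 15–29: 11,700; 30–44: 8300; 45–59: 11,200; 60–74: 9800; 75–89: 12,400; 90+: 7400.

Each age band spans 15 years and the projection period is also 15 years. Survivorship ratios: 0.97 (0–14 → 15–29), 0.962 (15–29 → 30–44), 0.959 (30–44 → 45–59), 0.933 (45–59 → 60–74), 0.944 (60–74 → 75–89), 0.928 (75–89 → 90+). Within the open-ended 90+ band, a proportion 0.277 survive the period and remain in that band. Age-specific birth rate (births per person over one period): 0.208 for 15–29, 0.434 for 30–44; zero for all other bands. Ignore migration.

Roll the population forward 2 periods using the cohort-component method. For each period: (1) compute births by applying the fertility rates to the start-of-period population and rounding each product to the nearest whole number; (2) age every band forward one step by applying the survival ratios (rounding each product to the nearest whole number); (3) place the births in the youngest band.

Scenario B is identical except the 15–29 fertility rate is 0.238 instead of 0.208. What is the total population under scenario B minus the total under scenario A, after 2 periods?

[period 1]
Births: 11700 × 0.208 = 2434 ; 8300 × 0.434 = 3602 ⇒ total 6036
15–29: 3000 × 0.97 = 2910
30–44: 11700 × 0.962 = 11255
45–59: 8300 × 0.959 = 7960
60–74: 11200 × 0.933 = 10450
75–89: 9800 × 0.944 = 9251
90+: 12400 × 0.928 + 7400 × 0.277 = 11507 + 2050 = 13557
End of period: [6036, 2910, 11255, 7960, 10450, 9251, 13557]
[period 2]
Births: 2910 × 0.208 = 605 ; 11255 × 0.434 = 4885 ⇒ total 5490
15–29: 6036 × 0.97 = 5855
30–44: 2910 × 0.962 = 2799
45–59: 11255 × 0.959 = 10794
60–74: 7960 × 0.933 = 7427
75–89: 10450 × 0.944 = 9865
90+: 9251 × 0.928 + 13557 × 0.277 = 8585 + 3755 = 12340
End of period: [5490, 5855, 2799, 10794, 7427, 9865, 12340]
Scenario A total after 2 periods: 54570
Scenario B projection —
[period 1]
Births: 11700 × 0.238 = 2785 ; 8300 × 0.434 = 3602 ⇒ total 6387
15–29: 3000 × 0.97 = 2910
30–44: 11700 × 0.962 = 11255
45–59: 8300 × 0.959 = 7960
60–74: 11200 × 0.933 = 10450
75–89: 9800 × 0.944 = 9251
90+: 12400 × 0.928 + 7400 × 0.277 = 11507 + 2050 = 13557
End of period: [6387, 2910, 11255, 7960, 10450, 9251, 13557]
[period 2]
Births: 2910 × 0.238 = 693 ; 11255 × 0.434 = 4885 ⇒ total 5578
15–29: 6387 × 0.97 = 6195
30–44: 2910 × 0.962 = 2799
45–59: 11255 × 0.959 = 10794
60–74: 7960 × 0.933 = 7427
75–89: 10450 × 0.944 = 9865
90+: 9251 × 0.928 + 13557 × 0.277 = 8585 + 3755 = 12340
End of period: [5578, 6195, 2799, 10794, 7427, 9865, 12340]
Scenario B total after 2 periods: 54998
Difference B − A = 54998 − 54570 = 428

428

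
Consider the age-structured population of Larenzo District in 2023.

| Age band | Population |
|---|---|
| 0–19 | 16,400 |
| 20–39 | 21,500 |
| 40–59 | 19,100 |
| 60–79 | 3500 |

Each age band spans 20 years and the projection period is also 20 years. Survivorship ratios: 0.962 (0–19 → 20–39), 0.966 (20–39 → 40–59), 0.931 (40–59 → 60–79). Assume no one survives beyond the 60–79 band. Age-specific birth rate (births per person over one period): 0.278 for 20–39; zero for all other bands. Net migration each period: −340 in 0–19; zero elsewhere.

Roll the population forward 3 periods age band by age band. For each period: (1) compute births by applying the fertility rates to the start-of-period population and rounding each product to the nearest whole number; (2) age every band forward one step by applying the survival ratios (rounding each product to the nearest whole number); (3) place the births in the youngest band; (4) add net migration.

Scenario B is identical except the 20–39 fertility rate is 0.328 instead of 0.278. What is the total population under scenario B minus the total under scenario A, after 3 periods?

Numbering the bands 1..4 from youngest to oldest:
Period 1:
Births: 21500 × 0.278 = 5977
Band 2: 16400 × 0.962 = 15777
Band 3: 21500 × 0.966 = 20769
Band 4: 19100 × 0.931 = 17782
Net migration: Band 1 − 340 → 5637
Giving 5637 / 15777 / 20769 / 17782.
Period 2:
Births: 15777 × 0.278 = 4386
Band 2: 5637 × 0.962 = 5423
Band 3: 15777 × 0.966 = 15241
Band 4: 20769 × 0.931 = 19336
Net migration: Band 1 − 340 → 4046
Giving 4046 / 5423 / 15241 / 19336.
Period 3:
Births: 5423 × 0.278 = 1508
Band 2: 4046 × 0.962 = 3892
Band 3: 5423 × 0.966 = 5239
Band 4: 15241 × 0.931 = 14189
Net migration: Band 1 − 340 → 1168
Giving 1168 / 3892 / 5239 / 14189.
Scenario A total after 3 periods: 24488
Scenario B projection —
Period 1:
Births: 21500 × 0.328 = 7052
Band 2: 16400 × 0.962 = 15777
Band 3: 21500 × 0.966 = 20769
Band 4: 19100 × 0.931 = 17782
Net migration: Band 1 − 340 → 6712
Giving 6712 / 15777 / 20769 / 17782.
Period 2:
Births: 15777 × 0.328 = 5175
Band 2: 6712 × 0.962 = 6457
Band 3: 15777 × 0.966 = 15241
Band 4: 20769 × 0.931 = 19336
Net migration: Band 1 − 340 → 4835
Giving 4835 / 6457 / 15241 / 19336.
Period 3:
Births: 6457 × 0.328 = 2118
Band 2: 4835 × 0.962 = 4651
Band 3: 6457 × 0.966 = 6237
Band 4: 15241 × 0.931 = 14189
Net migration: Band 1 − 340 → 1778
Giving 1778 / 4651 / 6237 / 14189.
Scenario B total after 3 periods: 26855
Difference B − A = 26855 − 24488 = 2367

2367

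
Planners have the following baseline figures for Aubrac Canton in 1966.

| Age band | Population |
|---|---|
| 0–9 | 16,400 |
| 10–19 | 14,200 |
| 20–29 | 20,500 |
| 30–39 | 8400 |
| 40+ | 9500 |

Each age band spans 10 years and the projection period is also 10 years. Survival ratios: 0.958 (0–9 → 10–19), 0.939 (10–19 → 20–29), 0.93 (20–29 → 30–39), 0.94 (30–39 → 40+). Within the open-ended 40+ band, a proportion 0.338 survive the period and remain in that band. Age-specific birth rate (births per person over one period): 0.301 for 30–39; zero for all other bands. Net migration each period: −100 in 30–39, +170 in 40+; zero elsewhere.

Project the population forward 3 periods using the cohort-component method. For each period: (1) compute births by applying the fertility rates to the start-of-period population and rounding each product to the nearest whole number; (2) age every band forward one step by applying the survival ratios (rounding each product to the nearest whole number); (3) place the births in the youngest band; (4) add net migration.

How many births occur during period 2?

5708

— Period 1 —
Births: 8400 × 0.301 = 2528
10–19: 16400 × 0.958 = 15711
20–29: 14200 × 0.939 = 13334
30–39: 20500 × 0.93 = 19065
40+: 8400 × 0.94 + 9500 × 0.338 = 7896 + 3211 = 11107
Net migration: 30–39 − 100 → 18965; 40+ + 170 → 11277
End of period: [2528, 15711, 13334, 18965, 11277]
— Period 2 —
Births: 18965 × 0.301 = 5708
10–19: 2528 × 0.958 = 2422
20–29: 15711 × 0.939 = 14753
30–39: 13334 × 0.93 = 12401
40+: 18965 × 0.94 + 11277 × 0.338 = 17827 + 3812 = 21639
Net migration: 30–39 − 100 → 12301; 40+ + 170 → 21809
End of period: [5708, 2422, 14753, 12301, 21809]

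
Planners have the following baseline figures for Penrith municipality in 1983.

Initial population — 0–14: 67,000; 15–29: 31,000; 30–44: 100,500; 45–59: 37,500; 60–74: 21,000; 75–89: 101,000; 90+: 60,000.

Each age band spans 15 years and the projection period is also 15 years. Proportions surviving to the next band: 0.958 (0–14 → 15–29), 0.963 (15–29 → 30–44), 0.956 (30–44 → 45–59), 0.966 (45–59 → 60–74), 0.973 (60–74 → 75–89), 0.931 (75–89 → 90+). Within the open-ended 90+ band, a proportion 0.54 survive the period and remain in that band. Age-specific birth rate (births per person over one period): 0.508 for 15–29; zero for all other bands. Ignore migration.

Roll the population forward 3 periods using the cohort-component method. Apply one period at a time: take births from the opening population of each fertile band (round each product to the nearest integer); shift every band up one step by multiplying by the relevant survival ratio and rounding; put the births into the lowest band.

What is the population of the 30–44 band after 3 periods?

Call the groups 1 to 7, youngest first.
After projecting period 1:
Births: 31000 × 0.508 = 15748
Group 2: 67000 × 0.958 = 64186
Group 3: 31000 × 0.963 = 29853
Group 4: 100500 × 0.956 = 96078
Group 5: 37500 × 0.966 = 36225
Group 6: 21000 × 0.973 = 20433
Group 7: 101000 × 0.931 + 60000 × 0.54 = 94031 + 32400 = 126431
Giving 15748 / 64186 / 29853 / 96078 / 36225 / 20433 / 126431.
After projecting period 2:
Births: 64186 × 0.508 = 32606
Group 2: 15748 × 0.958 = 15087
Group 3: 64186 × 0.963 = 61811
Group 4: 29853 × 0.956 = 28539
Group 5: 96078 × 0.966 = 92811
Group 6: 36225 × 0.973 = 35247
Group 7: 20433 × 0.931 + 126431 × 0.54 = 19023 + 68273 = 87296
Giving 32606 / 15087 / 61811 / 28539 / 92811 / 35247 / 87296.
After projecting period 3:
Births: 15087 × 0.508 = 7664
Group 2: 32606 × 0.958 = 31237
Group 3: 15087 × 0.963 = 14529
Group 4: 61811 × 0.956 = 59091
Group 5: 28539 × 0.966 = 27569
Group 6: 92811 × 0.973 = 90305
Group 7: 35247 × 0.931 + 87296 × 0.54 = 32815 + 47140 = 79955
Giving 7664 / 31237 / 14529 / 59091 / 27569 / 90305 / 79955.

14529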